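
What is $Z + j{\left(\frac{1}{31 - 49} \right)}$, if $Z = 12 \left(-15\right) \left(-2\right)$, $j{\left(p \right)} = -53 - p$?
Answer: $\frac{5527}{18} \approx 307.06$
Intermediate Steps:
$Z = 360$ ($Z = \left(-180\right) \left(-2\right) = 360$)
$Z + j{\left(\frac{1}{31 - 49} \right)} = 360 - \left(53 + \frac{1}{31 - 49}\right) = 360 - \frac{953}{18} = \frac{5527}{18}$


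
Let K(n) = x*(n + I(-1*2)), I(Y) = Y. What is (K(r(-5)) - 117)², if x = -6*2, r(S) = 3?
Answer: 16641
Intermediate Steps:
x = -12
K(n) = 24 - 12*n (K(n) = -12*(n - 1*2) = -12*(n - 2) = -12*(-2 + n) = 24 - 12*n)
(K(r(-5)) - 117)² = ((24 - 12*3) - 117)² = ((24 - 36) - 117)² = (-12 - 117)² = (-129)² = 16641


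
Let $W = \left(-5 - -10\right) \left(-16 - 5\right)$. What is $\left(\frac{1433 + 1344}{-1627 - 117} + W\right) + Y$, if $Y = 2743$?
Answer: $\frac{4597895}{1744} \approx 2636.4$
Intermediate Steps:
$W = -105$ ($W = \left(-5 + 10\right) \left(-21\right) = 5 \left(-21\right) = -105$)
$\left(\frac{1433 + 1344}{-1627 - 117} + W\right) + Y = \left(\frac{1433 + 1344}{-1627 - 117} - 105\right) + 2743 = \left(\frac{2777}{-1744} - 105\right) + 2743 = \left(2777 \left(- \frac{1}{1744}\right) - 105\right) + 2743 = \left(- \frac{2777}{1744} - 105\right) + 2743 = - \frac{185897}{1744} + 2743 = \frac{4597895}{1744}$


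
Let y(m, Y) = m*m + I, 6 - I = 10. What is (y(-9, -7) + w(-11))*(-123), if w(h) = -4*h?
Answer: -14883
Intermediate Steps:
I = -4 (I = 6 - 1*10 = 6 - 10 = -4)
y(m, Y) = -4 + m² (y(m, Y) = m*m - 4 = m² - 4 = -4 + m²)
(y(-9, -7) + w(-11))*(-123) = ((-4 + (-9)²) - 4*(-11))*(-123) = ((-4 + 81) + 44)*(-123) = (77 + 44)*(-123) = 121*(-123) = -14883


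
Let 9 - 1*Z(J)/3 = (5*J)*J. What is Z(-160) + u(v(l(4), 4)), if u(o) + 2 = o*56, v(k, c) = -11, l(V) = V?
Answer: -384591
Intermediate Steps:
u(o) = -2 + 56*o (u(o) = -2 + o*56 = -2 + 56*o)
Z(J) = 27 - 15*J**2 (Z(J) = 27 - 3*5*J*J = 27 - 15*J**2)
Z(-160) + u(v(l(4), 4)) = (27 - 15*(-160)**2) + (-2 + 56*(-11)) = (27 - 15*25600) + (-2 - 616) = (27 - 384000) - 618 = -383973 - 618 = -384591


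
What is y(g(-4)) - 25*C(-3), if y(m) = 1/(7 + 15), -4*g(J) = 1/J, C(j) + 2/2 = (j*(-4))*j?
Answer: 20351/22 ≈ 925.04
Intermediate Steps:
C(j) = -1 - 4*j**2 (C(j) = -1 + (j*(-4))*j = -1 + (-4*j)*j = -1 - 4*j**2)
g(J) = -1/(4*J)
y(m) = 1/22
y(g(-4)) - 25*C(-3) = 1/22 - 25*(-1 - 4*(-3)**2) = 1/22 - 25*(-1 - 4*9) = 1/22 - 25*(-1 - 36) = 1/22 - 25*(-37) = 1/22 - 1*(-925) = 1/22 + 925 = 20351/22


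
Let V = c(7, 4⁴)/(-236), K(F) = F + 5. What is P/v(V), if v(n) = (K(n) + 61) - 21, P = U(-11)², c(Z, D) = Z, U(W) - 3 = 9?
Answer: 33984/10613 ≈ 3.2021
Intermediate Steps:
K(F) = 5 + F
U(W) = 12 (U(W) = 3 + 9 = 12)
V = -7/236 (V = 7/(-236) = 7*(-1/236) = -7/236 ≈ -0.029661)
P = 144 (P = 12² = 144)
v(n) = 45 + n (v(n) = ((5 + n) + 61) - 21 = (66 + n) - 21 = 45 + n)
P/v(V) = 144/(45 - 7/236) = 144/(10613/236) = 144*(236/10613) = 33984/10613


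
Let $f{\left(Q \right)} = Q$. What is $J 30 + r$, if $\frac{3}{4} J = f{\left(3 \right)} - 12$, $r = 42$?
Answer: $-318$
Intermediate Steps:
$J = -12$ ($J = \frac{4 \left(3 - 12\right)}{3} = \frac{4}{3} \left(-9\right) = -12$)
$J 30 + r = \left(-12\right) 30 + 42 = -360 + 42 = -318$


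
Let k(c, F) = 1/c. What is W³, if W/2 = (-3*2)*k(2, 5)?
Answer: -216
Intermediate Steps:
W = -6 (W = 2*(-3*2/2) = 2*(-6*½) = 2*(-3) = -6)
W³ = (-6)³ = -216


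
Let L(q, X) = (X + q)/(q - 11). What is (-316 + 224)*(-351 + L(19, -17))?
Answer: 32269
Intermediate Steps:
L(q, X) = (X + q)/(-11 + q)
(-316 + 224)*(-351 + L(19, -17)) = (-316 + 224)*(-351 + (-17 + 19)/(-11 + 19)) = -92*(-351 + 2/8) = -92*(-351 + (⅛)*2) = -92*(-351 + ¼) = -92*(-1403/4) = 32269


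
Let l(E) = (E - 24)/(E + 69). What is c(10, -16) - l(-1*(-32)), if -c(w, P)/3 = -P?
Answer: -4856/101 ≈ -48.079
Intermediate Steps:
c(w, P) = 3*P (c(w, P) = -(-3)*P = 3*P)
l(E) = (-24 + E)/(69 + E)
c(10, -16) - l(-1*(-32)) = 3*(-16) - (-24 - 1*(-32))/(69 - 1*(-32)) = -48 - (-24 + 32)/(69 + 32) = -48 - 8/101 = -4856/101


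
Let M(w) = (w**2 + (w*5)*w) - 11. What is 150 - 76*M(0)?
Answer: 986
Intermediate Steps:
M(w) = -11 + 6*w**2 (M(w) = (w**2 + (5*w)*w) - 11 = (w**2 + 5*w**2) - 11 = 6*w**2 - 11 = -11 + 6*w**2)
150 - 76*M(0) = 150 - 76*(-11 + 6*0**2) = 150 - 76*(-11 + 6*0) = 150 - 76*(-11 + 0) = 150 - 76*(-11) = 150 + 836 = 986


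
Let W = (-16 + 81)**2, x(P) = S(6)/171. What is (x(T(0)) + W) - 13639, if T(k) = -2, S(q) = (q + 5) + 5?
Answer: -1609778/171 ≈ -9413.9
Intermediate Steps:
S(q) = 10 + q (S(q) = (5 + q) + 5 = 10 + q)
x(P) = 16/171 (x(P) = (10 + 6)/171 = 16*(1/171) = 16/171)
W = 4225 (W = 65**2 = 4225)
(x(T(0)) + W) - 13639 = (16/171 + 4225) - 13639 = 722491/171 - 13639 = -1609778/171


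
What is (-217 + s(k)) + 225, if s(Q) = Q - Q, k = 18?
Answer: 8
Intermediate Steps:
s(Q) = 0
(-217 + s(k)) + 225 = (-217 + 0) + 225 = -217 + 225 = 8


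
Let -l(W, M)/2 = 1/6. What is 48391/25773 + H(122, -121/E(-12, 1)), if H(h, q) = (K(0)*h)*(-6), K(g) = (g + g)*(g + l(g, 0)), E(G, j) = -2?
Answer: 48391/25773 ≈ 1.8776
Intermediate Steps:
l(W, M) = -⅓ (l(W, M) = -2/6 = -2*⅙ = -⅓)
K(g) = 2*g*(-⅓ + g) (K(g) = (g + g)*(g - ⅓) = (2*g)*(-⅓ + g) = 2*g*(-⅓ + g))
H(h, q) = 0 (H(h, q) = (((⅔)*0*(-1 + 3*0))*h)*(-6) = (((⅔)*0*(-1 + 0))*h)*(-6) = (((⅔)*0*(-1))*h)*(-6) = (0*h)*(-6) = 0*(-6) = 0)
48391/25773 + H(122, -121/E(-12, 1)) = 48391/25773 + 0 = 48391/25773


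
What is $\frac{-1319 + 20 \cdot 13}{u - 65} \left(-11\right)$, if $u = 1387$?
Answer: $\frac{11649}{1322} \approx 8.8116$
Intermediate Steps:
$\frac{-1319 + 20 \cdot 13}{u - 65} \left(-11\right) = \frac{-1319 + 20 \cdot 13}{1387 - 65} \left(-11\right) = \frac{-1319 + 260}{1322} \left(-11\right) = \left(-1059\right) \frac{1}{1322} \left(-11\right) = \left(- \frac{1059}{1322}\right) \left(-11\right) = \frac{11649}{1322}$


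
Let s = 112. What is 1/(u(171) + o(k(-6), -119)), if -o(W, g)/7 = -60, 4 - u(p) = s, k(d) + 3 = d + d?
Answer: 1/312 ≈ 0.0032051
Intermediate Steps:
k(d) = -3 + 2*d (k(d) = -3 + (d + d) = -3 + 2*d)
u(p) = -108 (u(p) = 4 - 1*112 = 4 - 112 = -108)
o(W, g) = 420 (o(W, g) = -7*(-60) = 420)
1/(u(171) + o(k(-6), -119)) = 1/(-108 + 420) = 1/312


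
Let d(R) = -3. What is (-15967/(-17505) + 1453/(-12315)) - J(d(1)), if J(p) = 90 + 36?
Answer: -1799408974/14371605 ≈ -125.21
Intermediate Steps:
J(p) = 126
(-15967/(-17505) + 1453/(-12315)) - J(d(1)) = (-15967/(-17505) + 1453/(-12315)) - 1*126 = (-15967*(-1/17505) + 1453*(-1/12315)) - 126 = (15967/17505 - 1453/12315) - 126 = 11413256/14371605 - 126 = -1799408974/14371605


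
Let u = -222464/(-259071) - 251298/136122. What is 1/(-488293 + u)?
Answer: -5877543777/2869969287132586 ≈ -2.0479e-6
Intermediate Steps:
u = -5803629925/5877543777 (u = -222464*(-1/259071) - 251298*1/136122 = 222464/259071 - 41883/22687 = -5803629925/5877543777 ≈ -0.98742)
1/(-488293 + u) = 1/(-488293 - 5803629925/5877543777) = 1/(-2869969287132586/5877543777) = -5877543777/2869969287132586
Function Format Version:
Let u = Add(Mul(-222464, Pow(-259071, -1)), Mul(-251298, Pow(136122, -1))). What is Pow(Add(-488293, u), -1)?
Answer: Rational(-5877543777, 2869969287132586) ≈ -2.0479e-6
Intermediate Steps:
u = Rational(-5803629925, 5877543777) (u = Add(Mul(-222464, Rational(-1, 259071)), Mul(-251298, Rational(1, 136122))) = Add(Rational(222464, 259071), Rational(-41883, 22687)) = Rational(-5803629925, 5877543777) ≈ -0.98742)
Pow(Add(-488293, u), -1) = Pow(Add(-488293, Rational(-5803629925, 5877543777)), -1) = Pow(Rational(-2869969287132586, 5877543777), -1) = Rational(-5877543777, 2869969287132586)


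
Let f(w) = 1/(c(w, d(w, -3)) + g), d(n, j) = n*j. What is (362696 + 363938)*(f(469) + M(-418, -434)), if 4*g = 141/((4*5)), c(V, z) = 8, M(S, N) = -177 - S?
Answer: 136825908834/781 ≈ 1.7519e+8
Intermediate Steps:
d(n, j) = j*n
g = 141/80 (g = (141/((4*5)))/4 = (141/20)/4 = (141*(1/20))/4 = (1/4)*(141/20) = 141/80 ≈ 1.7625)
f(w) = 80/781 (f(w) = 1/(8 + 141/80) = 1/(781/80) = 80/781)
(362696 + 363938)*(f(469) + M(-418, -434)) = (362696 + 363938)*(80/781 + (-177 - 1*(-418))) = 726634*(80/781 + (-177 + 418)) = 726634*(80/781 + 241) = 726634*(188301/781) = 136825908834/781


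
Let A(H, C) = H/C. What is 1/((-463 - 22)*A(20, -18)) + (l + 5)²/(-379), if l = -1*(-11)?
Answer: -1238189/1838150 ≈ -0.67361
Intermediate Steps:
l = 11
1/((-463 - 22)*A(20, -18)) + (l + 5)²/(-379) = 1/((-463 - 22)*((20/(-18)))) + (11 + 5)²/(-379) = 1/((-485)*((20*(-1/18)))) + 16²*(-1/379) = -1/(485*(-10/9)) + 256*(-1/379) = -1/485*(-9/10) - 256/379 = 9/4850 - 256/379 = -1238189/1838150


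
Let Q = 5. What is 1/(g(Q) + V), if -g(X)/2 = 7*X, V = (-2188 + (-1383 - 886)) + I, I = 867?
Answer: -1/3660 ≈ -0.00027322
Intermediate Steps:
V = -3590 (V = (-2188 + (-1383 - 886)) + 867 = (-2188 - 2269) + 867 = -4457 + 867 = -3590)
g(X) = -14*X
1/(g(Q) + V) = 1/(-14*5 - 3590) = 1/(-70 - 3590) = 1/(-3660) = -1/3660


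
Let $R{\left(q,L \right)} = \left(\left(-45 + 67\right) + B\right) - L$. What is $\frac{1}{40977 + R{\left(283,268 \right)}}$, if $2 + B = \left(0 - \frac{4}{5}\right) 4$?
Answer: $\frac{5}{203629} \approx 2.4554 \cdot 10^{-5}$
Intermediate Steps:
$B = - \frac{26}{5}$ ($B = -2 + \left(0 - \frac{4}{5}\right) 4 = -2 - \frac{16}{5} = - \frac{26}{5} \approx -5.2$)
$R{\left(q,L \right)} = \frac{84}{5} - L$ ($R{\left(q,L \right)} = \left(\left(-45 + 67\right) - \frac{26}{5}\right) - L = \left(22 - \frac{26}{5}\right) - L = \frac{84}{5} - L$)
$\frac{1}{40977 + R{\left(283,268 \right)}} = \frac{1}{40977 + \left(\frac{84}{5} - 268\right)} = \frac{1}{40977 - \frac{1256}{5}} = \frac{1}{\frac{203629}{5}} = \frac{5}{203629}$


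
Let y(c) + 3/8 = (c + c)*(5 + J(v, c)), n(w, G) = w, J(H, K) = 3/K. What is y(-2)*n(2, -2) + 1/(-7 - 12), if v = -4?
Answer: -2189/76 ≈ -28.803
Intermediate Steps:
y(c) = -3/8 + 2*c*(5 + 3/c) (y(c) = -3/8 + (c + c)*(5 + 3/c) = -3/8 + (2*c)*(5 + 3/c) = -3/8 + 2*c*(5 + 3/c))
y(-2)*n(2, -2) + 1/(-7 - 12) = (45/8 + 10*(-2))*2 + 1/(-7 - 12) = (45/8 - 20)*2 + 1/(-19) = -115/8*2 - 1/19 = -115/4 - 1/19 = -2189/76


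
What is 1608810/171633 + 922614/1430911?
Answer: 117162615932/11694835603 ≈ 10.018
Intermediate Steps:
1608810/171633 + 922614/1430911 = 1608810*(1/171633) + 922614*(1/1430911) = 76610/8173 + 922614/1430911 = 117162615932/11694835603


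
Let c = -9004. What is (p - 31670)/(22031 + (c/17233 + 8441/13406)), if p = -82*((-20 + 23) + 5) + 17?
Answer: -7464206045782/5089749705667 ≈ -1.4665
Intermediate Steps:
p = -639 (p = -82*(3 + 5) + 17 = -82*8 + 17 = -656 + 17 = -639)
(p - 31670)/(22031 + (c/17233 + 8441/13406)) = (-639 - 31670)/(22031 + (-9004/17233 + 8441/13406)) = -32309/(22031 + (-9004*1/17233 + 8441*(1/13406))) = -32309/(22031 + (-9004/17233 + 8441/13406)) = -32309/(22031 + 24756129/231025598) = -32309/5089749705667/231025598 = -32309*231025598/5089749705667 = -7464206045782/5089749705667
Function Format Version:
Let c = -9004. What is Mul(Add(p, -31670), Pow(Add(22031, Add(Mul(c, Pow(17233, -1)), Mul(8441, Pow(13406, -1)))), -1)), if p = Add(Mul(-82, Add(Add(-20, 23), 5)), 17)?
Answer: Rational(-7464206045782, 5089749705667) ≈ -1.4665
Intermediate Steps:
p = -639 (p = Add(Mul(-82, Add(3, 5)), 17) = Add(Mul(-82, 8), 17) = Add(-656, 17) = -639)
Mul(Add(p, -31670), Pow(Add(22031, Add(Mul(c, Pow(17233, -1)), Mul(8441, Pow(13406, -1)))), -1)) = Mul(Add(-639, -31670), Pow(Add(22031, Add(Mul(-9004, Pow(17233, -1)), Mul(8441, Pow(13406, -1)))), -1)) = Mul(-32309, Pow(Add(22031, Add(Mul(-9004, Rational(1, 17233)), Mul(8441, Rational(1, 13406)))), -1)) = Mul(-32309, Pow(Add(22031, Add(Rational(-9004, 17233), Rational(8441, 13406))), -1)) = Mul(-32309, Pow(Add(22031, Rational(24756129, 231025598)), -1)) = Mul(-32309, Pow(Rational(5089749705667, 231025598), -1)) = Mul(-32309, Rational(231025598, 5089749705667)) = Rational(-7464206045782, 5089749705667)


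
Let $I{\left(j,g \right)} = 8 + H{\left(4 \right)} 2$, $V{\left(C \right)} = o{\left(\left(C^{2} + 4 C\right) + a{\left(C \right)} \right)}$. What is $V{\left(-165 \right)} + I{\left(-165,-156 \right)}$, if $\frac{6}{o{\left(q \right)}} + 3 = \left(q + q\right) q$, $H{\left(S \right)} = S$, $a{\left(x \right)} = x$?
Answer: $\frac{7434239986}{464639999} \approx 16.0$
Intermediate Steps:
$o{\left(q \right)} = \frac{6}{-3 + 2 q^{2}}$ ($o{\left(q \right)} = \frac{6}{-3 + \left(q + q\right) q} = \frac{6}{-3 + 2 q q} = \frac{6}{-3 + 2 q^{2}}$)
$V{\left(C \right)} = \frac{6}{-3 + 2 \left(C^{2} + 5 C\right)^{2}}$ ($V{\left(C \right)} = \frac{6}{-3 + 2 \left(\left(C^{2} + 4 C\right) + C\right)^{2}} = \frac{6}{-3 + 2 \left(C^{2} + 5 C\right)^{2}}$)
$I{\left(j,g \right)} = 16$ ($I{\left(j,g \right)} = 8 + 4 \cdot 2 = 8 + 8 = 16$)
$V{\left(-165 \right)} + I{\left(-165,-156 \right)} = \frac{6}{-3 + 2 \left(-165\right)^{2} \left(5 - 165\right)^{2}} + 16 = \frac{6}{-3 + 2 \cdot 27225 \left(-160\right)^{2}} + 16 = \frac{6}{-3 + 2 \cdot 27225 \cdot 25600} + 16 = \frac{6}{-3 + 1393920000} + 16 = \frac{6}{1393919997} + 16 = 6 \cdot \frac{1}{1393919997} + 16 = \frac{2}{464639999} + 16 = \frac{7434239986}{464639999}$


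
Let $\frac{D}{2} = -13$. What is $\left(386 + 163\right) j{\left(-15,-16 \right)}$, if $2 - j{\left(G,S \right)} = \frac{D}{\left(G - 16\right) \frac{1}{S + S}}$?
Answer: $\frac{490806}{31} \approx 15832.0$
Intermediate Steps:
$D = -26$ ($D = 2 \left(-13\right) = -26$)
$j{\left(G,S \right)} = 2 + \frac{52 S}{-16 + G}$ ($j{\left(G,S \right)} = 2 - - \frac{26}{\left(G - 16\right) \frac{1}{S + S}} = 2 - - \frac{26}{\left(-16 + G\right) \frac{1}{2 S}} = 2 - - \frac{26}{\frac{1}{2} \frac{1}{S} \left(-16 + G\right)} = 2 - - 26 \frac{2 S}{-16 + G} = 2 - - \frac{52 S}{-16 + G} = 2 + \frac{52 S}{-16 + G}$)
$\left(386 + 163\right) j{\left(-15,-16 \right)} = \left(386 + 163\right) \frac{2 \left(-16 - 15 + 26 \left(-16\right)\right)}{-16 - 15} = 549 \frac{2 \left(-16 - 15 - 416\right)}{-31} = 549 \cdot 2 \left(- \frac{1}{31}\right) \left(-447\right) = 549 \cdot \frac{894}{31} = \frac{490806}{31}$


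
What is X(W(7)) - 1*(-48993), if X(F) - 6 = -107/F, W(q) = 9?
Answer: 440884/9 ≈ 48987.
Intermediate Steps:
X(F) = 6 - 107/F
X(W(7)) - 1*(-48993) = (6 - 107/9) - 1*(-48993) = (6 - 107*1/9) + 48993 = (6 - 107/9) + 48993 = -53/9 + 48993 = 440884/9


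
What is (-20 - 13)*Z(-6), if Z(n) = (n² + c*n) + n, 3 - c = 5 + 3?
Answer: -1980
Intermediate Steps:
c = -5 (c = 3 - (5 + 3) = 3 - 1*8 = 3 - 8 = -5)
Z(n) = n² - 4*n (Z(n) = (n² - 5*n) + n = n² - 4*n)
(-20 - 13)*Z(-6) = (-20 - 13)*(-6*(-4 - 6)) = -(-198)*(-10) = -33*60 = -1980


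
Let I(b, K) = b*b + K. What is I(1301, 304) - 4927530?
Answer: -3234625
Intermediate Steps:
I(b, K) = K + b² (I(b, K) = b² + K = K + b²)
I(1301, 304) - 4927530 = (304 + 1301²) - 4927530 = (304 + 1692601) - 4927530 = 1692905 - 4927530 = -3234625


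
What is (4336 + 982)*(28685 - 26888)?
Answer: 9556446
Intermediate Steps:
(4336 + 982)*(28685 - 26888) = 5318*1797 = 9556446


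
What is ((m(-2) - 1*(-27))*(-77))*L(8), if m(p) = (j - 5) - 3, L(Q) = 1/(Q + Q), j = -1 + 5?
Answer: -1771/16 ≈ -110.69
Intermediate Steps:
j = 4
L(Q) = 1/(2*Q)
m(p) = -4 (m(p) = (4 - 5) - 3 = -1 - 3 = -4)
((m(-2) - 1*(-27))*(-77))*L(8) = ((-4 - 1*(-27))*(-77))*((½)/8) = ((-4 + 27)*(-77))*((½)*(⅛)) = (23*(-77))*(1/16) = -1771*1/16 = -1771/16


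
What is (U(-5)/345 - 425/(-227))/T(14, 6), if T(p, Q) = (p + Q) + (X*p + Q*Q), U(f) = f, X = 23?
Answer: 14549/2960307 ≈ 0.0049147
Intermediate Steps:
T(p, Q) = Q + Q² + 24*p (T(p, Q) = (p + Q) + (23*p + Q*Q) = (Q + p) + (23*p + Q²) = (Q + p) + (Q² + 23*p) = Q + Q² + 24*p)
(U(-5)/345 - 425/(-227))/T(14, 6) = (-5/345 - 425/(-227))/(6 + 6² + 24*14) = (-5*1/345 - 425*(-1/227))/(6 + 36 + 336) = (-1/69 + 425/227)/378 = (29098/15663)*(1/378) = 14549/2960307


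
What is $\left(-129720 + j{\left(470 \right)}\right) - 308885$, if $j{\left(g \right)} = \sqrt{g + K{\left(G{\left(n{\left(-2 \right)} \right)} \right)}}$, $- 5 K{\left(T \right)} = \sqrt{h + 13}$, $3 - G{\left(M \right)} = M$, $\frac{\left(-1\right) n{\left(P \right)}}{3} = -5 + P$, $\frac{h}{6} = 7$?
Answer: $-438605 + \frac{\sqrt{11750 - 5 \sqrt{55}}}{5} \approx -4.3858 \cdot 10^{5}$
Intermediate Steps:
$h = 42$ ($h = 6 \cdot 7 = 42$)
$n{\left(P \right)} = 15 - 3 P$ ($n{\left(P \right)} = - 3 \left(-5 + P\right) = 15 - 3 P$)
$G{\left(M \right)} = 3 - M$
$K{\left(T \right)} = - \frac{\sqrt{55}}{5}$ ($K{\left(T \right)} = - \frac{\sqrt{42 + 13}}{5} = - \frac{\sqrt{55}}{5}$)
$j{\left(g \right)} = \sqrt{g - \frac{\sqrt{55}}{5}}$
$\left(-129720 + j{\left(470 \right)}\right) - 308885 = \left(-129720 + \frac{\sqrt{- 5 \sqrt{55} + 25 \cdot 470}}{5}\right) - 308885 = \left(-129720 + \frac{\sqrt{- 5 \sqrt{55} + 11750}}{5}\right) - 308885 = \left(-129720 + \frac{\sqrt{11750 - 5 \sqrt{55}}}{5}\right) - 308885 = -438605 + \frac{\sqrt{11750 - 5 \sqrt{55}}}{5}$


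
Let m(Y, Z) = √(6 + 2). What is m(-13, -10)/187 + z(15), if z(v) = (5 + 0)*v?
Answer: 75 + 2*√2/187 ≈ 75.015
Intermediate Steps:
m(Y, Z) = 2*√2 (m(Y, Z) = √8 = 2*√2)
z(v) = 5*v
m(-13, -10)/187 + z(15) = (2*√2)/187 + 5*15 = (2*√2)*(1/187) + 75 = 2*√2/187 + 75 = 75 + 2*√2/187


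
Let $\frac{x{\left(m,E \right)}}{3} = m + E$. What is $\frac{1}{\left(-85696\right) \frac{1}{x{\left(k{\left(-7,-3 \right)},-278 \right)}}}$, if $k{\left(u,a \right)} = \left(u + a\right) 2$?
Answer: $\frac{447}{42848} \approx 0.010432$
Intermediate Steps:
$k{\left(u,a \right)} = 2 a + 2 u$ ($k{\left(u,a \right)} = \left(a + u\right) 2 = 2 a + 2 u$)
$x{\left(m,E \right)} = 3 E + 3 m$ ($x{\left(m,E \right)} = 3 \left(m + E\right) = 3 \left(E + m\right) = 3 E + 3 m$)
$\frac{1}{\left(-85696\right) \frac{1}{x{\left(k{\left(-7,-3 \right)},-278 \right)}}} = \frac{1}{\left(-85696\right) \frac{1}{3 \left(-278\right) + 3 \left(2 \left(-3\right) + 2 \left(-7\right)\right)}} = \frac{1}{\left(-85696\right) \frac{1}{-834 + 3 \left(-6 - 14\right)}} = \frac{1}{\left(-85696\right) \frac{1}{-834 + 3 \left(-20\right)}} = \frac{1}{\left(-85696\right) \frac{1}{-834 - 60}} = \frac{1}{\left(-85696\right) \frac{1}{-894}} = \frac{1}{\left(-85696\right) \left(- \frac{1}{894}\right)} = \frac{1}{\frac{42848}{447}} = \frac{447}{42848}$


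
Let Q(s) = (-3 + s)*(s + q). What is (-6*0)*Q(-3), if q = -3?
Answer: 0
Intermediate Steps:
Q(s) = (-3 + s)² (Q(s) = (-3 + s)*(s - 3) = (-3 + s)*(-3 + s) = (-3 + s)²)
(-6*0)*Q(-3) = (-6*0)*(9 + (-3)² - 6*(-3)) = 0*(9 + 9 + 18) = 0*36 = 0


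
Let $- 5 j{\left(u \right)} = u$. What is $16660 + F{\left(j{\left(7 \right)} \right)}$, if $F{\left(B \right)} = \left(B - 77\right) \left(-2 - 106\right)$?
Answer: $\frac{125636}{5} \approx 25127.0$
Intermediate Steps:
$j{\left(u \right)} = - \frac{u}{5}$
$F{\left(B \right)} = 8316 - 108 B$ ($F{\left(B \right)} = \left(-77 + B\right) \left(-108\right) = 8316 - 108 B$)
$16660 + F{\left(j{\left(7 \right)} \right)} = 16660 + \left(8316 - 108 \left(\left(- \frac{1}{5}\right) 7\right)\right) = 16660 + \left(8316 - - \frac{756}{5}\right) = 16660 + \left(8316 + \frac{756}{5}\right) = 16660 + \frac{42336}{5} = \frac{125636}{5}$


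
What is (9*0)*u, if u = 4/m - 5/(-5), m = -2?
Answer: 0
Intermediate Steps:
u = -1 (u = 4/(-2) - 5/(-5) = 4*(-1/2) - 5*(-1/5) = -2 + 1 = -1)
(9*0)*u = (9*0)*(-1) = 0*(-1) = 0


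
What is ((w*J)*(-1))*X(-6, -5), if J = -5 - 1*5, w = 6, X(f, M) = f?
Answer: -360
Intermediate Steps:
J = -10 (J = -5 - 5 = -10)
((w*J)*(-1))*X(-6, -5) = ((6*(-10))*(-1))*(-6) = -60*(-1)*(-6) = 60*(-6) = -360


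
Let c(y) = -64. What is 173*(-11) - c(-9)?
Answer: -1839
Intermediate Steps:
173*(-11) - c(-9) = 173*(-11) - 1*(-64) = -1903 + 64 = -1839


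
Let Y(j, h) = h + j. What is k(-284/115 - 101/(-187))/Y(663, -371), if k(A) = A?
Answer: -41493/6279460 ≈ -0.0066077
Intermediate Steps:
k(-284/115 - 101/(-187))/Y(663, -371) = (-284/115 - 101/(-187))/(-371 + 663) = (-284*1/115 - 101*(-1/187))/292 = (-284/115 + 101/187)*(1/292) = -41493/21505*1/292 = -41493/6279460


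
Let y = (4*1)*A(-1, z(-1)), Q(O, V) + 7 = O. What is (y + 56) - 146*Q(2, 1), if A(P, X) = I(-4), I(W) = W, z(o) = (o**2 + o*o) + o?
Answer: 770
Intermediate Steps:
z(o) = o + 2*o**2 (z(o) = (o**2 + o**2) + o = 2*o**2 + o = o + 2*o**2)
Q(O, V) = -7 + O
A(P, X) = -4
y = -16 (y = (4*1)*(-4) = 4*(-4) = -16)
(y + 56) - 146*Q(2, 1) = (-16 + 56) - 146*(-7 + 2) = 40 - 146*(-5) = 40 + 730 = 770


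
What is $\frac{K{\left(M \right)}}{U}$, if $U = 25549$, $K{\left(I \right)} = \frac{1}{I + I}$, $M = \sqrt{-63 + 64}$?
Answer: $\frac{1}{51098} \approx 1.957 \cdot 10^{-5}$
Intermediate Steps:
$M = 1$ ($M = \sqrt{1} = 1$)
$K{\left(I \right)} = \frac{1}{2 I}$
$\frac{K{\left(M \right)}}{U} = \frac{\frac{1}{2} \cdot 1^{-1}}{25549} = \frac{1}{2} \cdot 1 \cdot \frac{1}{25549} = \frac{1}{2} \cdot \frac{1}{25549} = \frac{1}{51098}$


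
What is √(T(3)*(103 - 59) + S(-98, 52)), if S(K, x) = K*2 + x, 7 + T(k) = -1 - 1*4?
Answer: 4*I*√42 ≈ 25.923*I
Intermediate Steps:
T(k) = -12 (T(k) = -7 + (-1 - 1*4) = -7 + (-1 - 4) = -7 - 5 = -12)
S(K, x) = x + 2*K (S(K, x) = 2*K + x = x + 2*K)
√(T(3)*(103 - 59) + S(-98, 52)) = √(-12*(103 - 59) + (52 + 2*(-98))) = √(-12*44 + (52 - 196)) = √(-528 - 144) = √(-672) = 4*I*√42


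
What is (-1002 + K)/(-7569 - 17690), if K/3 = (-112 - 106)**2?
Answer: -10890/1943 ≈ -5.6047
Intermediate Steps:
K = 142572 (K = 3*(-112 - 106)**2 = 3*(-218)**2 = 3*47524 = 142572)
(-1002 + K)/(-7569 - 17690) = (-1002 + 142572)/(-7569 - 17690) = 141570/(-25259) = 141570*(-1/25259) = -10890/1943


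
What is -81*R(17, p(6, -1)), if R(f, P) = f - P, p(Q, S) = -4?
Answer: -1701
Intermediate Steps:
-81*R(17, p(6, -1)) = -81*(17 - 1*(-4)) = -81*(17 + 4) = -81*21 = -1701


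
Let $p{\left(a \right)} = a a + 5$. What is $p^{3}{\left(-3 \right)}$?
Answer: $2744$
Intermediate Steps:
$p{\left(a \right)} = 5 + a^{2}$ ($p{\left(a \right)} = a^{2} + 5 = 5 + a^{2}$)
$p^{3}{\left(-3 \right)} = \left(5 + \left(-3\right)^{2}\right)^{3} = \left(5 + 9\right)^{3} = 14^{3} = 2744$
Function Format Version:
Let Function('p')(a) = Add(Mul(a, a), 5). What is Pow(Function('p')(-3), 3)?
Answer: 2744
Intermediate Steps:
Function('p')(a) = Add(5, Pow(a, 2)) (Function('p')(a) = Add(Pow(a, 2), 5) = Add(5, Pow(a, 2)))
Pow(Function('p')(-3), 3) = Pow(Add(5, Pow(-3, 2)), 3) = Pow(Add(5, 9), 3) = Pow(14, 3) = 2744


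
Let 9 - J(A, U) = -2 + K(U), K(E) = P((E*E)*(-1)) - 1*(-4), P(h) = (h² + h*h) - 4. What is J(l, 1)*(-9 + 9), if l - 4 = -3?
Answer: 0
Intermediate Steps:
l = 1 (l = 4 - 3 = 1)
P(h) = -4 + 2*h² (P(h) = (h² + h²) - 4 = 2*h² - 4 = -4 + 2*h²)
K(E) = 2*E⁴ (K(E) = (-4 + 2*((E*E)*(-1))²) - 1*(-4) = (-4 + 2*(E²*(-1))²) + 4 = (-4 + 2*(-E²)²) + 4 = (-4 + 2*E⁴) + 4 = 2*E⁴)
J(A, U) = 11 - 2*U⁴ (J(A, U) = 9 - (-2 + 2*U⁴) = 9 + (2 - 2*U⁴) = 11 - 2*U⁴)
J(l, 1)*(-9 + 9) = (11 - 2*1⁴)*(-9 + 9) = (11 - 2*1)*0 = (11 - 2)*0 = 9*0 = 0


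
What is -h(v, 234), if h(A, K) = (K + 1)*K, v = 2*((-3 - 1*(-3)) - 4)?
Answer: -54990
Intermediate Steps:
v = -8 (v = 2*((-3 + 3) - 4) = 2*(0 - 4) = 2*(-4) = -8)
h(A, K) = K*(1 + K) (h(A, K) = (1 + K)*K = K*(1 + K))
-h(v, 234) = -234*(1 + 234) = -234*235 = -1*54990 = -54990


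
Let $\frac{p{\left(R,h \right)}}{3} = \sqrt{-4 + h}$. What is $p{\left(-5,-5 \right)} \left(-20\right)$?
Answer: $- 180 i \approx - 180.0 i$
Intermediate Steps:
$p{\left(R,h \right)} = 3 \sqrt{-4 + h}$
$p{\left(-5,-5 \right)} \left(-20\right) = 3 \sqrt{-4 - 5} \left(-20\right) = 3 \sqrt{-9} \left(-20\right) = 3 \cdot 3 i \left(-20\right) = 9 i \left(-20\right) = - 180 i$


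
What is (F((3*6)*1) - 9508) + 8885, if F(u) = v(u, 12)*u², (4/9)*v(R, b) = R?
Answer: 12499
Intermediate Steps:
v(R, b) = 9*R/4
F(u) = 9*u³/4 (F(u) = (9*u/4)*u² = 9*u³/4)
(F((3*6)*1) - 9508) + 8885 = (9*((3*6)*1)³/4 - 9508) + 8885 = (9*(18*1)³/4 - 9508) + 8885 = ((9/4)*18³ - 9508) + 8885 = ((9/4)*5832 - 9508) + 8885 = (13122 - 9508) + 8885 = 3614 + 8885 = 12499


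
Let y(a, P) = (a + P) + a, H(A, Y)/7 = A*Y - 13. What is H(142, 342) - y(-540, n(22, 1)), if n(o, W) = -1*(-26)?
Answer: 340911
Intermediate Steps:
H(A, Y) = -91 + 7*A*Y (H(A, Y) = 7*(A*Y - 13) = 7*(-13 + A*Y) = -91 + 7*A*Y)
n(o, W) = 26
y(a, P) = P + 2*a (y(a, P) = (P + a) + a = P + 2*a)
H(142, 342) - y(-540, n(22, 1)) = (-91 + 7*142*342) - (26 + 2*(-540)) = (-91 + 339948) - (26 - 1080) = 339857 - 1*(-1054) = 339857 + 1054 = 340911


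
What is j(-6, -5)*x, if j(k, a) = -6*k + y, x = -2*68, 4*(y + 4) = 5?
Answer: -4522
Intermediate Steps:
y = -11/4 (y = -4 + (¼)*5 = -4 + 5/4 = -11/4 ≈ -2.7500)
x = -136
j(k, a) = -11/4 - 6*k (j(k, a) = -6*k - 11/4 = -11/4 - 6*k)
j(-6, -5)*x = (-11/4 - 6*(-6))*(-136) = (-11/4 + 36)*(-136) = (133/4)*(-136) = -4522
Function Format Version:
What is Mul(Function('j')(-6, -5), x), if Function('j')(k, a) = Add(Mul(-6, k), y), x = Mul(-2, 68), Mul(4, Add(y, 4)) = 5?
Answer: -4522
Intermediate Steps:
y = Rational(-11, 4) (y = Add(-4, Mul(Rational(1, 4), 5)) = Add(-4, Rational(5, 4)) = Rational(-11, 4) ≈ -2.7500)
x = -136
Function('j')(k, a) = Add(Rational(-11, 4), Mul(-6, k)) (Function('j')(k, a) = Add(Mul(-6, k), Rational(-11, 4)) = Add(Rational(-11, 4), Mul(-6, k)))
Mul(Function('j')(-6, -5), x) = Mul(Add(Rational(-11, 4), Mul(-6, -6)), -136) = Mul(Add(Rational(-11, 4), 36), -136) = Mul(Rational(133, 4), -136) = -4522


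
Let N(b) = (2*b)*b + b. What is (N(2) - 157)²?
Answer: 21609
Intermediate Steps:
N(b) = b + 2*b² (N(b) = 2*b² + b = b + 2*b²)
(N(2) - 157)² = (2*(1 + 2*2) - 157)² = (2*(1 + 4) - 157)² = (2*5 - 157)² = (10 - 157)² = (-147)² = 21609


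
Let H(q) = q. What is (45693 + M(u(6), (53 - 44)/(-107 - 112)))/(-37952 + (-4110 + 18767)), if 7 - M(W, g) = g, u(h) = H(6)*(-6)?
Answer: -3336103/1700535 ≈ -1.9618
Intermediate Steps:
u(h) = -36 (u(h) = 6*(-6) = -36)
M(W, g) = 7 - g
(45693 + M(u(6), (53 - 44)/(-107 - 112)))/(-37952 + (-4110 + 18767)) = (45693 + (7 - (53 - 44)/(-107 - 112)))/(-37952 + (-4110 + 18767)) = (45693 + (7 - 9/(-219)))/(-37952 + 14657) = (45693 + (7 - 9*(-1)/219))/(-23295) = (45693 + (7 - 1*(-3/73)))*(-1/23295) = (45693 + (7 + 3/73))*(-1/23295) = (45693 + 514/73)*(-1/23295) = (3336103/73)*(-1/23295) = -3336103/1700535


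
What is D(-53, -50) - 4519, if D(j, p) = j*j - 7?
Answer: -1717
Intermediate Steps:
D(j, p) = -7 + j**2 (D(j, p) = j**2 - 7 = -7 + j**2)
D(-53, -50) - 4519 = (-7 + (-53)**2) - 4519 = (-7 + 2809) - 4519 = 2802 - 4519 = -1717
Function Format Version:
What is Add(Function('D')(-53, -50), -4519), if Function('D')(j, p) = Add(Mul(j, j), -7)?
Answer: -1717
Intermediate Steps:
Function('D')(j, p) = Add(-7, Pow(j, 2)) (Function('D')(j, p) = Add(Pow(j, 2), -7) = Add(-7, Pow(j, 2)))
Add(Function('D')(-53, -50), -4519) = Add(Add(-7, Pow(-53, 2)), -4519) = Add(Add(-7, 2809), -4519) = Add(2802, -4519) = -1717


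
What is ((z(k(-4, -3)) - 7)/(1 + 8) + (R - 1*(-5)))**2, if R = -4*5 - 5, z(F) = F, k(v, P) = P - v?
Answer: 3844/9 ≈ 427.11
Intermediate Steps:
R = -25 (R = -20 - 5 = -25)
((z(k(-4, -3)) - 7)/(1 + 8) + (R - 1*(-5)))**2 = (((-3 - 1*(-4)) - 7)/(1 + 8) + (-25 - 1*(-5)))**2 = (((-3 + 4) - 7)/9 + (-25 + 5))**2 = ((1 - 7)*(1/9) - 20)**2 = (-6*1/9 - 20)**2 = (-2/3 - 20)**2 = (-62/3)**2 = 3844/9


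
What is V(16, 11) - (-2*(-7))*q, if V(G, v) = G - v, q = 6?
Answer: -79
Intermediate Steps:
V(16, 11) - (-2*(-7))*q = (16 - 1*11) - (-2*(-7))*6 = (16 - 11) - 14*6 = 5 - 1*84 = 5 - 84 = -79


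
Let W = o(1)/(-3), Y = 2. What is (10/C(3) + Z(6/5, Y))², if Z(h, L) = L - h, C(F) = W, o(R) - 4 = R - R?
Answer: 4489/100 ≈ 44.890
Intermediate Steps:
o(R) = 4 (o(R) = 4 + (R - R) = 4 + 0 = 4)
W = -4/3 (W = 4/(-3) = 4*(-⅓) = -4/3 ≈ -1.3333)
C(F) = -4/3
(10/C(3) + Z(6/5, Y))² = (10/(-4/3) + (2 - 6/5))² = (10*(-¾) + (2 - 6/5))² = (-15/2 + (2 - 1*6/5))² = (-15/2 + (2 - 6/5))² = (-15/2 + ⅘)² = (-67/10)² = 4489/100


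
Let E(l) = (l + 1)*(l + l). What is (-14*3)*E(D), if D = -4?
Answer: -1008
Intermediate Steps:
E(l) = 2*l*(1 + l) (E(l) = (1 + l)*(2*l) = 2*l*(1 + l))
(-14*3)*E(D) = (-14*3)*(2*(-4)*(1 - 4)) = -84*(-4)*(-3) = -42*24 = -1008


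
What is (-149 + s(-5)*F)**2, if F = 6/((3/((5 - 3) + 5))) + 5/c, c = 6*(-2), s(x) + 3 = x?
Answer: 597529/9 ≈ 66392.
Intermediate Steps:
s(x) = -3 + x
c = -12
F = 163/12 (F = 6/((3/((5 - 3) + 5))) + 5/(-12) = 6/((3/(2 + 5))) + 5*(-1/12) = 6/((3/7)) - 5/12 = 6/((3*(1/7))) - 5/12 = 6/(3/7) - 5/12 = 6*(7/3) - 5/12 = 14 - 5/12 = 163/12 ≈ 13.583)
(-149 + s(-5)*F)**2 = (-149 + (-3 - 5)*(163/12))**2 = (-149 - 8*163/12)**2 = (-149 - 326/3)**2 = (-773/3)**2 = 597529/9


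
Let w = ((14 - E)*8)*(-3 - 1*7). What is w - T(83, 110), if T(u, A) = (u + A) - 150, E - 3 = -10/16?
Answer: -973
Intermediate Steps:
E = 19/8 (E = 3 - 10/16 = 3 - 10*1/16 = 3 - 5/8 = 19/8 ≈ 2.3750)
T(u, A) = -150 + A + u (T(u, A) = (A + u) - 150 = -150 + A + u)
w = -930 (w = ((14 - 1*19/8)*8)*(-3 - 1*7) = ((14 - 19/8)*8)*(-3 - 7) = ((93/8)*8)*(-10) = 93*(-10) = -930)
w - T(83, 110) = -930 - (-150 + 110 + 83) = -930 - 1*43 = -930 - 43 = -973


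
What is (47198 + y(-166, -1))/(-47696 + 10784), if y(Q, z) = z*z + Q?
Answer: -47033/36912 ≈ -1.2742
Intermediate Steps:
y(Q, z) = Q + z**2 (y(Q, z) = z**2 + Q = Q + z**2)
(47198 + y(-166, -1))/(-47696 + 10784) = (47198 + (-166 + (-1)**2))/(-47696 + 10784) = (47198 + (-166 + 1))/(-36912) = (47198 - 165)*(-1/36912) = 47033*(-1/36912) = -47033/36912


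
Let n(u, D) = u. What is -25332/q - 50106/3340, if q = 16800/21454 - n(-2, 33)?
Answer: -227273830071/24928090 ≈ -9117.2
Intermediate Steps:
q = 29854/10727 (q = 16800/21454 - 1*(-2) = 16800*(1/21454) + 2 = 8400/10727 + 2 = 29854/10727 ≈ 2.7831)
-25332/q - 50106/3340 = -25332/29854/10727 - 50106/3340 = -25332*10727/29854 - 50106*1/3340 = -135868182/14927 - 25053/1670 = -227273830071/24928090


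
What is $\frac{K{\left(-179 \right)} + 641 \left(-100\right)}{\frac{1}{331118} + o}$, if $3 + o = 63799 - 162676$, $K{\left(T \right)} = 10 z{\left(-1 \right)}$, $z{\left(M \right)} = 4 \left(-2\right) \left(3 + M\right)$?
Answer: $\frac{21277642680}{32740947839} \approx 0.64988$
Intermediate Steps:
$z{\left(M \right)} = -24 - 8 M$ ($z{\left(M \right)} = - 8 \left(3 + M\right) = -24 - 8 M$)
$K{\left(T \right)} = -160$ ($K{\left(T \right)} = 10 \left(-24 - -8\right) = 10 \left(-24 + 8\right) = 10 \left(-16\right) = -160$)
$o = -98880$ ($o = -3 + \left(63799 - 162676\right) = -3 - 98877 = -98880$)
$\frac{K{\left(-179 \right)} + 641 \left(-100\right)}{\frac{1}{331118} + o} = \frac{-160 + 641 \left(-100\right)}{\frac{1}{331118} - 98880} = \frac{-160 - 64100}{\frac{1}{331118} - 98880} = - \frac{64260}{- \frac{32740947839}{331118}} = \left(-64260\right) \left(- \frac{331118}{32740947839}\right) = \frac{21277642680}{32740947839}$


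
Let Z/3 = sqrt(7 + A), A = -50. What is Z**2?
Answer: -387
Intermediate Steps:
Z = 3*I*sqrt(43) (Z = 3*sqrt(7 - 50) = 3*sqrt(-43) = 3*(I*sqrt(43)) = 3*I*sqrt(43) ≈ 19.672*I)
Z**2 = (3*I*sqrt(43))**2 = -387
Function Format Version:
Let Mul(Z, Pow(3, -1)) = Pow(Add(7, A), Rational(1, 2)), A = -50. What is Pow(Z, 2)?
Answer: -387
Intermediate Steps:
Z = Mul(3, I, Pow(43, Rational(1, 2))) (Z = Mul(3, Pow(Add(7, -50), Rational(1, 2))) = Mul(3, Pow(-43, Rational(1, 2))) = Mul(3, Mul(I, Pow(43, Rational(1, 2)))) = Mul(3, I, Pow(43, Rational(1, 2))) ≈ Mul(19.672, I))
Pow(Z, 2) = Pow(Mul(3, I, Pow(43, Rational(1, 2))), 2) = -387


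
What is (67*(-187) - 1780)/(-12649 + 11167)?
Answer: 14309/1482 ≈ 9.6552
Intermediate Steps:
(67*(-187) - 1780)/(-12649 + 11167) = (-12529 - 1780)/(-1482) = -14309*(-1/1482) = 14309/1482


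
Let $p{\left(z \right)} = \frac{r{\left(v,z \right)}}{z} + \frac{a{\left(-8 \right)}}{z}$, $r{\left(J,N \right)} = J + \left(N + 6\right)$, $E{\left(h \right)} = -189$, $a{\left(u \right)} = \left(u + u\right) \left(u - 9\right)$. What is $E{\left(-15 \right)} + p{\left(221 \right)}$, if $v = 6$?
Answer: $- \frac{41264}{221} \approx -186.71$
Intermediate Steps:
$a{\left(u \right)} = 2 u \left(-9 + u\right)$
$r{\left(J,N \right)} = 6 + J + N$ ($r{\left(J,N \right)} = J + \left(6 + N\right) = 6 + J + N$)
$p{\left(z \right)} = \frac{272}{z} + \frac{12 + z}{z}$ ($p{\left(z \right)} = \frac{6 + 6 + z}{z} + \frac{2 \left(-8\right) \left(-9 - 8\right)}{z} = \frac{12 + z}{z} + \frac{2 \left(-8\right) \left(-17\right)}{z} = \frac{12 + z}{z} + \frac{272}{z} = \frac{272}{z} + \frac{12 + z}{z}$)
$E{\left(-15 \right)} + p{\left(221 \right)} = -189 + \frac{284 + 221}{221} = -189 + \frac{1}{221} \cdot 505 = -189 + \frac{505}{221} = - \frac{41264}{221}$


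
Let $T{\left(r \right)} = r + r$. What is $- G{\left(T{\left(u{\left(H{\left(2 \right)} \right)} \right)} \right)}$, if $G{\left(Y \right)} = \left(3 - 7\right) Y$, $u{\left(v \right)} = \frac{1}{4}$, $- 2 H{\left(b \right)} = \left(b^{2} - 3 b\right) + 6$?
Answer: $2$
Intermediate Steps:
$H{\left(b \right)} = -3 - \frac{b^{2}}{2} + \frac{3 b}{2}$ ($H{\left(b \right)} = - \frac{\left(b^{2} - 3 b\right) + 6}{2} = - \frac{6 + b^{2} - 3 b}{2} = -3 - \frac{b^{2}}{2} + \frac{3 b}{2}$)
$u{\left(v \right)} = \frac{1}{4}$
$T{\left(r \right)} = 2 r$
$G{\left(Y \right)} = - 4 Y$
$- G{\left(T{\left(u{\left(H{\left(2 \right)} \right)} \right)} \right)} = - \left(-4\right) 2 \cdot \frac{1}{4} = - \frac{-4}{2} = \left(-1\right) \left(-2\right) = 2$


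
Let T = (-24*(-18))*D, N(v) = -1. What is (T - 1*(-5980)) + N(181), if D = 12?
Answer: 11163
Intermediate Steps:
T = 5184 (T = -24*(-18)*12 = 432*12 = 5184)
(T - 1*(-5980)) + N(181) = (5184 - 1*(-5980)) - 1 = (5184 + 5980) - 1 = 11164 - 1 = 11163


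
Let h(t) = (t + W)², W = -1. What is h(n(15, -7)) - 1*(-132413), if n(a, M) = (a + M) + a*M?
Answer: 142017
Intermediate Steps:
n(a, M) = M + a + M*a (n(a, M) = (M + a) + M*a = M + a + M*a)
h(t) = (-1 + t)² (h(t) = (t - 1)² = (-1 + t)²)
h(n(15, -7)) - 1*(-132413) = (-1 + (-7 + 15 - 7*15))² - 1*(-132413) = (-1 + (-7 + 15 - 105))² + 132413 = (-1 - 97)² + 132413 = (-98)² + 132413 = 9604 + 132413 = 142017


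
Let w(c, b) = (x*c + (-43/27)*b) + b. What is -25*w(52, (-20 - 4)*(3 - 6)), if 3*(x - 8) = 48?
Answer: -90400/3 ≈ -30133.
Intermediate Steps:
x = 24 (x = 8 + (⅓)*48 = 8 + 16 = 24)
w(c, b) = 24*c - 16*b/27 (w(c, b) = (24*c + (-43/27)*b) + b = (24*c + (-43*1/27)*b) + b = (24*c - 43*b/27) + b = 24*c - 16*b/27)
-25*w(52, (-20 - 4)*(3 - 6)) = -25*(24*52 - 16*(-20 - 4)*(3 - 6)/27) = -25*(1248 - (-128)*(-3)/9) = -25*(1248 - 16/27*72) = -25*(1248 - 128/3) = -25*3616/3 = -90400/3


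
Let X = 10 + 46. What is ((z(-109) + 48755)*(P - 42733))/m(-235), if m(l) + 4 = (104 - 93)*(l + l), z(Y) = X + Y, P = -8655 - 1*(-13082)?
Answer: 932789406/2587 ≈ 3.6057e+5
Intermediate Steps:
P = 4427 (P = -8655 + 13082 = 4427)
X = 56
z(Y) = 56 + Y
m(l) = -4 + 22*l (m(l) = -4 + (104 - 93)*(l + l) = -4 + 11*(2*l) = -4 + 22*l)
((z(-109) + 48755)*(P - 42733))/m(-235) = (((56 - 109) + 48755)*(4427 - 42733))/(-4 + 22*(-235)) = ((-53 + 48755)*(-38306))/(-4 - 5170) = (48702*(-38306))/(-5174) = -1865578812*(-1/5174) = 932789406/2587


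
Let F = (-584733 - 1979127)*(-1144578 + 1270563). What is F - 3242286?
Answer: -323011144386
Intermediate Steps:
F = -323007902100 (F = -2563860*125985 = -323007902100)
F - 3242286 = -323007902100 - 3242286 = -323011144386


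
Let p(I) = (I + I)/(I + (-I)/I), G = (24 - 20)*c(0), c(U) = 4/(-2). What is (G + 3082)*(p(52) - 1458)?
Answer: -228256796/51 ≈ -4.4756e+6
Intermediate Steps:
c(U) = -2 (c(U) = 4*(-½) = -2)
G = -8 (G = (24 - 20)*(-2) = 4*(-2) = -8)
p(I) = 2*I/(-1 + I) (p(I) = (2*I)/(I - 1) = (2*I)/(-1 + I) = 2*I/(-1 + I))
(G + 3082)*(p(52) - 1458) = (-8 + 3082)*(2*52/(-1 + 52) - 1458) = 3074*(2*52/51 - 1458) = 3074*(2*52*(1/51) - 1458) = 3074*(104/51 - 1458) = 3074*(-74254/51) = -228256796/51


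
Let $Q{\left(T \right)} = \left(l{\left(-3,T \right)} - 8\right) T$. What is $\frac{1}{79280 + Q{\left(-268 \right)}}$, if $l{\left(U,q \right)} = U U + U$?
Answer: $\frac{1}{79816} \approx 1.2529 \cdot 10^{-5}$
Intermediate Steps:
$l{\left(U,q \right)} = U + U^{2}$ ($l{\left(U,q \right)} = U^{2} + U = U + U^{2}$)
$Q{\left(T \right)} = - 2 T$ ($Q{\left(T \right)} = \left(- 3 \left(1 - 3\right) - 8\right) T = \left(\left(-3\right) \left(-2\right) - 8\right) T = \left(6 - 8\right) T = - 2 T$)
$\frac{1}{79280 + Q{\left(-268 \right)}} = \frac{1}{79280 - -536} = \frac{1}{79280 + 536} = \frac{1}{79816}$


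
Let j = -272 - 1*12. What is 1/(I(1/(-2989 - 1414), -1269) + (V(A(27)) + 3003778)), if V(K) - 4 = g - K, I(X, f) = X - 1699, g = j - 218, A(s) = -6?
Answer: 4403/13215987560 ≈ 3.3316e-7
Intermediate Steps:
j = -284 (j = -272 - 12 = -284)
g = -502 (g = -284 - 218 = -502)
I(X, f) = -1699 + X
V(K) = -498 - K (V(K) = 4 + (-502 - K) = -498 - K)
1/(I(1/(-2989 - 1414), -1269) + (V(A(27)) + 3003778)) = 1/((-1699 + 1/(-2989 - 1414)) + ((-498 - 1*(-6)) + 3003778)) = 1/((-1699 + 1/(-4403)) + ((-498 + 6) + 3003778)) = 1/((-1699 - 1/4403) + (-492 + 3003778)) = 1/(-7480698/4403 + 3003286) = 1/(13215987560/4403) = 4403/13215987560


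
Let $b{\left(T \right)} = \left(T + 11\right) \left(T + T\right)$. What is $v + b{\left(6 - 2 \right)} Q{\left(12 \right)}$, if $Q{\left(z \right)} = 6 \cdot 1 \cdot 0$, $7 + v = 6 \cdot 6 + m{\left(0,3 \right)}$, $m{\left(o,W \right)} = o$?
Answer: $29$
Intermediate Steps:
$b{\left(T \right)} = 2 T \left(11 + T\right)$ ($b{\left(T \right)} = \left(11 + T\right) 2 T = 2 T \left(11 + T\right)$)
$v = 29$ ($v = -7 + \left(6 \cdot 6 + 0\right) = -7 + \left(36 + 0\right) = -7 + 36 = 29$)
$Q{\left(z \right)} = 0$ ($Q{\left(z \right)} = 6 \cdot 0 = 0$)
$v + b{\left(6 - 2 \right)} Q{\left(12 \right)} = 29 + 2 \left(6 - 2\right) \left(11 + \left(6 - 2\right)\right) 0 = 29 + 2 \cdot 4 \left(11 + 4\right) 0 = 29 + 2 \cdot 4 \cdot 15 \cdot 0 = 29 + 120 \cdot 0 = 29 + 0 = 29$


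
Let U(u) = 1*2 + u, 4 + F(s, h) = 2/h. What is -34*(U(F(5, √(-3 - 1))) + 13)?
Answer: -374 + 34*I ≈ -374.0 + 34.0*I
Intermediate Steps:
F(s, h) = -4 + 2/h
U(u) = 2 + u
-34*(U(F(5, √(-3 - 1))) + 13) = -34*((2 + (-4 + 2/(√(-3 - 1)))) + 13) = -34*((2 + (-4 + 2/(√(-4)))) + 13) = -34*((2 + (-4 + 2/((2*I)))) + 13) = -34*((2 + (-4 + 2*(-I/2))) + 13) = -34*((2 + (-4 - I)) + 13) = -34*((-2 - I) + 13) = -34*(11 - I) = -374 + 34*I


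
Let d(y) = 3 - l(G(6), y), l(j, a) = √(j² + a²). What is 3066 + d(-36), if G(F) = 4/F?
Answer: 3069 - 2*√2917/3 ≈ 3033.0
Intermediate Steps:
l(j, a) = √(a² + j²)
d(y) = 3 - √(4/9 + y²) (d(y) = 3 - √(y² + (4/6)²) = 3 - √(y² + (4*(⅙))²) = 3 - √(y² + (⅔)²) = 3 - √(y² + 4/9) = 3 - √(4/9 + y²))
3066 + d(-36) = 3066 + (3 - √(4 + 9*(-36)²)/3) = 3066 + (3 - √(4 + 9*1296)/3) = 3066 + (3 - √(4 + 11664)/3) = 3066 + (3 - 2*√2917/3) = 3069 - 2*√2917/3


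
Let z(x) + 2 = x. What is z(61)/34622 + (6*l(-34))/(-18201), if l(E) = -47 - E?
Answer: 1258125/210051674 ≈ 0.0059896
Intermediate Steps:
z(x) = -2 + x
z(61)/34622 + (6*l(-34))/(-18201) = (-2 + 61)/34622 + (6*(-47 - 1*(-34)))/(-18201) = 59*(1/34622) + (6*(-47 + 34))*(-1/18201) = 59/34622 + (6*(-13))*(-1/18201) = 59/34622 - 78*(-1/18201) = 59/34622 + 26/6067 = 1258125/210051674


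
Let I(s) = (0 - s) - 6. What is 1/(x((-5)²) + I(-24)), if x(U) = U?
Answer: 1/43 ≈ 0.023256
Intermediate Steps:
I(s) = -6 - s (I(s) = -s - 6 = -6 - s)
1/(x((-5)²) + I(-24)) = 1/((-5)² + (-6 - 1*(-24))) = 1/(25 + (-6 + 24)) = 1/(25 + 18) = 1/43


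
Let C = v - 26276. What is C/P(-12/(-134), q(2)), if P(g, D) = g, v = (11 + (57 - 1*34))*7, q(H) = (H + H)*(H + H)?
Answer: -872273/3 ≈ -2.9076e+5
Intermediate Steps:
q(H) = 4*H² (q(H) = (2*H)*(2*H) = 4*H²)
v = 238 (v = (11 + (57 - 34))*7 = (11 + 23)*7 = 34*7 = 238)
C = -26038 (C = 238 - 26276 = -26038)
C/P(-12/(-134), q(2)) = -26038/((-12/(-134))) = -26038/((-12*(-1/134))) = -26038/6/67 = -26038*67/6 = -872273/3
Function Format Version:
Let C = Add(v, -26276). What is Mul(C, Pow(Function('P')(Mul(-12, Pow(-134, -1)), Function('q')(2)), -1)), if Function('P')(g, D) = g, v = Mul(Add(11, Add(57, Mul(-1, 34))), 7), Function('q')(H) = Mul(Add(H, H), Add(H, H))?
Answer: Rational(-872273, 3) ≈ -2.9076e+5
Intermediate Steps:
Function('q')(H) = Mul(4, Pow(H, 2)) (Function('q')(H) = Mul(Mul(2, H), Mul(2, H)) = Mul(4, Pow(H, 2)))
v = 238 (v = Mul(Add(11, Add(57, -34)), 7) = Mul(Add(11, 23), 7) = Mul(34, 7) = 238)
C = -26038 (C = Add(238, -26276) = -26038)
Mul(C, Pow(Function('P')(Mul(-12, Pow(-134, -1)), Function('q')(2)), -1)) = Mul(-26038, Pow(Mul(-12, Pow(-134, -1)), -1)) = Mul(-26038, Pow(Mul(-12, Rational(-1, 134)), -1)) = Mul(-26038, Pow(Rational(6, 67), -1)) = Mul(-26038, Rational(67, 6)) = Rational(-872273, 3)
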